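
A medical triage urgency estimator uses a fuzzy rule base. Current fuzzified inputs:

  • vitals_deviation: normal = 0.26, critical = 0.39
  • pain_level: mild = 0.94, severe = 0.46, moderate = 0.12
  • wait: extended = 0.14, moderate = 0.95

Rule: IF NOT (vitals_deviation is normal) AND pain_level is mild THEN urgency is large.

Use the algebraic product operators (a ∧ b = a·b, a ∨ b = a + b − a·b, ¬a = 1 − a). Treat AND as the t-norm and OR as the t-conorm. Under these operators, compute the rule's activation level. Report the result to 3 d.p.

firing strength: ¬normal=1−0.26=0.74, mild=0.94; AND[a·b] → w = 0.6956

0.696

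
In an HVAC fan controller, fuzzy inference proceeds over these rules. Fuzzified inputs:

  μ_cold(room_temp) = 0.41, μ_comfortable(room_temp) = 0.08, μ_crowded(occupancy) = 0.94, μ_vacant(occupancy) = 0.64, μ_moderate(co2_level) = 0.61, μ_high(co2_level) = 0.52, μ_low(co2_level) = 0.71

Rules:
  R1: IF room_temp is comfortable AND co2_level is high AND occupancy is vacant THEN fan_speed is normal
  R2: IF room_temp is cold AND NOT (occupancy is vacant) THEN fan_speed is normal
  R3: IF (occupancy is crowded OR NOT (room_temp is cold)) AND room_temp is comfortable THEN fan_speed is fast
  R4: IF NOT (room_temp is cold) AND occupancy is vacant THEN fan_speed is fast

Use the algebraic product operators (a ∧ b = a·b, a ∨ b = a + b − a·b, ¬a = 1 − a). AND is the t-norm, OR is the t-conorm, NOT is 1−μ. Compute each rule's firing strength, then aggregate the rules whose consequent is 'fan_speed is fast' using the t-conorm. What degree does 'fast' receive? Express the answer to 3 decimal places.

0.426

R1: comfortable=0.08, high=0.52, vacant=0.64; AND[a·b] → w = 0.0266
R2: cold=0.41, ¬vacant=1−0.64=0.36; AND[a·b] → w = 0.1476
R3: (crowded=0.94 OR ¬cold=1−0.41=0.59) = 0.9754; AND[a·b] with comfortable=0.08 → w = 0.0780
R4: ¬cold=1−0.41=0.59, vacant=0.64; AND[a·b] → w = 0.3776
Rules with consequent 'fast': {R3, R4} → strengths 0.0780, 0.3776
Aggregate via t-conorm [a + b − a·b]: 0.4262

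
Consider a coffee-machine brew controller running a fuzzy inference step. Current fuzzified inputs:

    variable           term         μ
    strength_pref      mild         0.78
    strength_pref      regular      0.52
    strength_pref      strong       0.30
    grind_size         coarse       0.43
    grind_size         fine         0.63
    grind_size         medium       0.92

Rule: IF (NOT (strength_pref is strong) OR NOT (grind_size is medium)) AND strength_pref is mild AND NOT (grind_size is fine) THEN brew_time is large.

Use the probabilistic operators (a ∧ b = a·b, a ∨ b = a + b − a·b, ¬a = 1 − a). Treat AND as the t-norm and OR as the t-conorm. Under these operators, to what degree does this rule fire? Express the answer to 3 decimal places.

firing strength: (¬strong=1−0.30=0.70 OR ¬medium=1−0.92=0.08) = 0.7240; AND[a·b] with mild=0.78, ¬fine=1−0.63=0.37 → w = 0.2089

0.209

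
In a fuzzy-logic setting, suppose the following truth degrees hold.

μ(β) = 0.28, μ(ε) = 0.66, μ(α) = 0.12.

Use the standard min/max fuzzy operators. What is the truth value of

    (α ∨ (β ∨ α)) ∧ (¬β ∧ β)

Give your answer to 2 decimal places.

0.28

β ∨ α = max(a, b) on (0.28, 0.12) = 0.28
α ∨ (β ∨ α) = max(a, b) on (0.12, 0.28) = 0.28
¬β = 1 − 0.28 = 0.72
¬β ∧ β = min(a, b) on (0.72, 0.28) = 0.28
(α ∨ (β ∨ α)) ∧ (¬β ∧ β) = min(a, b) on (0.28, 0.28) = 0.28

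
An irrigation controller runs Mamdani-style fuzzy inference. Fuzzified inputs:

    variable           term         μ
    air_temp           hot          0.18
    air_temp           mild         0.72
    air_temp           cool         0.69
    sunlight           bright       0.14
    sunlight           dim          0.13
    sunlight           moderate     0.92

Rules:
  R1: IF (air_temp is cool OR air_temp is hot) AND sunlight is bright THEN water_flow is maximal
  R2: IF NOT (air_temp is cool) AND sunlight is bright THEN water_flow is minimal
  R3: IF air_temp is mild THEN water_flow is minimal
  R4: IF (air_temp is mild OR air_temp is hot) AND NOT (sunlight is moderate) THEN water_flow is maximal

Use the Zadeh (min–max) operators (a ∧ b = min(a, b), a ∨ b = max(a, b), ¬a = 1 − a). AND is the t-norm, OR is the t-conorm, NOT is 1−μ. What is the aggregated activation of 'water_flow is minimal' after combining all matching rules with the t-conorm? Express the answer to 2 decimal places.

R1: (cool=0.69 OR hot=0.18) = 0.69; AND[min(a, b)] with bright=0.14 → w = 0.14
R2: ¬cool=1−0.69=0.31, bright=0.14; AND[min(a, b)] → w = 0.14
R3: mild=0.72 → w = 0.72
R4: (mild=0.72 OR hot=0.18) = 0.72; AND[min(a, b)] with ¬moderate=1−0.92=0.08 → w = 0.08
Rules with consequent 'minimal': {R2, R3} → strengths 0.14, 0.72
Aggregate via t-conorm [max(a, b)]: 0.72

0.72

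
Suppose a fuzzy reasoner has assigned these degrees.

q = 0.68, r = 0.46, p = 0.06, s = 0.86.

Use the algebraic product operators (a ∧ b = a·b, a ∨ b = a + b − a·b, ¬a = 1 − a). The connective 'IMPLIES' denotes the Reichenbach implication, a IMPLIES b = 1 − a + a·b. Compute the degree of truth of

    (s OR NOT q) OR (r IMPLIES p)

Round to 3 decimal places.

NOT q = 1 − 0.6800 = 0.3200
s OR NOT q = a + b − a·b on (0.8600, 0.3200) = 0.9048
r IMPLIES p  [Reichenbach: 1 − a + a·b] with a=0.4600, b=0.0600 → 0.5676
(s OR NOT q) OR (r IMPLIES p) = a + b − a·b on (0.9048, 0.5676) = 0.9588

0.959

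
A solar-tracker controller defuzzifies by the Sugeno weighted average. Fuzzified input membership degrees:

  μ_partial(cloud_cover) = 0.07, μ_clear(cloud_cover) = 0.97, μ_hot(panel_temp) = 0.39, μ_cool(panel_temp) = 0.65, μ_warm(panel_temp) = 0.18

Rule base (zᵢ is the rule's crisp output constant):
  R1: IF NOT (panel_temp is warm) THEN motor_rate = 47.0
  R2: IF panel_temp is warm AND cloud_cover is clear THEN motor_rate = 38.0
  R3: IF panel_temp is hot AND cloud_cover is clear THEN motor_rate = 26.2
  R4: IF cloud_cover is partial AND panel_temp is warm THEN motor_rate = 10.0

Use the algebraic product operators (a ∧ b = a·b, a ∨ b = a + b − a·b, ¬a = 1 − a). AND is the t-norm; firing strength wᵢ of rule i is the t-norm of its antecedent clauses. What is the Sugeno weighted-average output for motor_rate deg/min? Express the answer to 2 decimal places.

R1 (z=47.0): ¬warm=1−0.18=0.82 → w = 0.8200
R2 (z=38.0): warm=0.18, clear=0.97; AND[a·b] → w = 0.1746
R3 (z=26.2): hot=0.39, clear=0.97; AND[a·b] → w = 0.3783
R4 (z=10.0): partial=0.07, warm=0.18; AND[a·b] → w = 0.0126
Weighted average = (0.8200·47.0 + 0.1746·38.0 + 0.3783·26.2 + 0.0126·10.0) / (0.8200 + 0.1746 + 0.3783 + 0.0126)
  = 55.2123 / 1.3855 = 39.85

39.85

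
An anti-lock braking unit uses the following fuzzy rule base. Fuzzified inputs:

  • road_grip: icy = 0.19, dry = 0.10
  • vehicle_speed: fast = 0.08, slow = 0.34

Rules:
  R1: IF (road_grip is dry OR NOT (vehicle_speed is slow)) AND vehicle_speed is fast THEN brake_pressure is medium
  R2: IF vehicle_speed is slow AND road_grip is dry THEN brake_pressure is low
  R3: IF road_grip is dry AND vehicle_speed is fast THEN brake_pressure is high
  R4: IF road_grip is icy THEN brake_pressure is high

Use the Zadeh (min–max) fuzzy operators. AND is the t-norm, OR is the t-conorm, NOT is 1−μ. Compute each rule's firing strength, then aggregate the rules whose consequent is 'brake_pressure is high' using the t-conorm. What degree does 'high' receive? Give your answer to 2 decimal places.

0.19

R1: (dry=0.10 OR ¬slow=1−0.34=0.66) = 0.66; AND[min(a, b)] with fast=0.08 → w = 0.08
R2: slow=0.34, dry=0.10; AND[min(a, b)] → w = 0.10
R3: dry=0.10, fast=0.08; AND[min(a, b)] → w = 0.08
R4: icy=0.19 → w = 0.19
Rules with consequent 'high': {R3, R4} → strengths 0.08, 0.19
Aggregate via t-conorm [max(a, b)]: 0.19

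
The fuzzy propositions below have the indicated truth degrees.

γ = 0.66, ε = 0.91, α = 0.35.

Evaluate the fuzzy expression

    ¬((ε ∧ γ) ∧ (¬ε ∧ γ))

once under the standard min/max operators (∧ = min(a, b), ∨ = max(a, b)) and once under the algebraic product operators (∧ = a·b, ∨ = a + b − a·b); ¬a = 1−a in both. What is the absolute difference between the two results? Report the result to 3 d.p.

Under standard min/max:
  ε ∧ γ = min(a, b) on (0.91, 0.66) = 0.66
  ¬ε = 1 − 0.91 = 0.09
  ¬ε ∧ γ = min(a, b) on (0.09, 0.66) = 0.09
  (ε ∧ γ) ∧ (¬ε ∧ γ) = min(a, b) on (0.66, 0.09) = 0.09
  ¬((ε ∧ γ) ∧ (¬ε ∧ γ)) = 1 − 0.09 = 0.91
  → value = 0.9100
Under algebraic product:
  ε ∧ γ = a·b on (0.9100, 0.6600) = 0.6006
  ¬ε = 1 − 0.9100 = 0.0900
  ¬ε ∧ γ = a·b on (0.0900, 0.6600) = 0.0594
  (ε ∧ γ) ∧ (¬ε ∧ γ) = a·b on (0.6006, 0.0594) = 0.0357
  ¬((ε ∧ γ) ∧ (¬ε ∧ γ)) = 1 − 0.0357 = 0.9643
  → value = 0.9643
|0.9100 − 0.9643| = 0.054

0.054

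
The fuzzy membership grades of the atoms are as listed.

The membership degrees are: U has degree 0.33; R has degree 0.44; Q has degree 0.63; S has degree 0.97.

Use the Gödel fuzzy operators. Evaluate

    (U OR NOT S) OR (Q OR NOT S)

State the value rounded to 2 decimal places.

NOT S = 1 − 0.97 = 0.03
U OR NOT S = max(a, b) on (0.33, 0.03) = 0.33
NOT S = 1 − 0.97 = 0.03
Q OR NOT S = max(a, b) on (0.63, 0.03) = 0.63
(U OR NOT S) OR (Q OR NOT S) = max(a, b) on (0.33, 0.63) = 0.63

0.63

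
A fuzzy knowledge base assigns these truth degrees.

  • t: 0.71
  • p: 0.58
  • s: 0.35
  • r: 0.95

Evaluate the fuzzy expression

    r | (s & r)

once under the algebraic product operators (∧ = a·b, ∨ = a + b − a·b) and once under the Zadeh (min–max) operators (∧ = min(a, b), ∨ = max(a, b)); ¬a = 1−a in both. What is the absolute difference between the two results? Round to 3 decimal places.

0.017

Under algebraic product:
  s & r = a·b on (0.3500, 0.9500) = 0.3325
  r | (s & r) = a + b − a·b on (0.9500, 0.3325) = 0.9666
  → value = 0.9666
Under Zadeh (min–max):
  s & r = min(a, b) on (0.35, 0.95) = 0.35
  r | (s & r) = max(a, b) on (0.95, 0.35) = 0.95
  → value = 0.9500
|0.9666 − 0.9500| = 0.017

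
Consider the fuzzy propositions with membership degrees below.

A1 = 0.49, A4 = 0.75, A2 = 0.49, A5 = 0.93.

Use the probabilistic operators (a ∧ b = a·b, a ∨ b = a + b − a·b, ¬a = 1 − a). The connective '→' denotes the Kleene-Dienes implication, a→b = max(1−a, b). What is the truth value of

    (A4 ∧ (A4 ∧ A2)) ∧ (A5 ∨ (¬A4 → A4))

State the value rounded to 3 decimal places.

0.271

A4 ∧ A2 = a·b on (0.7500, 0.4900) = 0.3675
A4 ∧ (A4 ∧ A2) = a·b on (0.7500, 0.3675) = 0.2756
¬A4 = 1 − 0.7500 = 0.2500
¬A4 → A4  [Kleene-Dienes: max(1−a, b)] with a=0.2500, b=0.7500 → 0.7500
A5 ∨ (¬A4 → A4) = a + b − a·b on (0.9300, 0.7500) = 0.9825
(A4 ∧ (A4 ∧ A2)) ∧ (A5 ∨ (¬A4 → A4)) = a·b on (0.2756, 0.9825) = 0.2708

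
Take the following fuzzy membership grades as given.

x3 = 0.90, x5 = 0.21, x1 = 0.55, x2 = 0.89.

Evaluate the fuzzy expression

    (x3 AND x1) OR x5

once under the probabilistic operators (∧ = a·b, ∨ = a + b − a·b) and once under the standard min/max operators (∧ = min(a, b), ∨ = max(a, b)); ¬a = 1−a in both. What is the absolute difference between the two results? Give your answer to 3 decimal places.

Under probabilistic:
  x3 AND x1 = a·b on (0.9000, 0.5500) = 0.4950
  (x3 AND x1) OR x5 = a + b − a·b on (0.4950, 0.2100) = 0.6011
  → value = 0.6011
Under standard min/max:
  x3 AND x1 = min(a, b) on (0.90, 0.55) = 0.55
  (x3 AND x1) OR x5 = max(a, b) on (0.55, 0.21) = 0.55
  → value = 0.5500
|0.6011 − 0.5500| = 0.051

0.051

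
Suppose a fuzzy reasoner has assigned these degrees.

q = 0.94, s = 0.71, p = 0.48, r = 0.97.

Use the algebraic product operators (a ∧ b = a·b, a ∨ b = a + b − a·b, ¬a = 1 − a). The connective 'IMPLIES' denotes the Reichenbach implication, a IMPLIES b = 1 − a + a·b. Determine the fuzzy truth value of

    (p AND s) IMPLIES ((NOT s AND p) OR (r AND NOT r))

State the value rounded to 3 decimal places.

p AND s = a·b on (0.4800, 0.7100) = 0.3408
NOT s = 1 − 0.7100 = 0.2900
NOT s AND p = a·b on (0.2900, 0.4800) = 0.1392
NOT r = 1 − 0.9700 = 0.0300
r AND NOT r = a·b on (0.9700, 0.0300) = 0.0291
(NOT s AND p) OR (r AND NOT r) = a + b − a·b on (0.1392, 0.0291) = 0.1642
(p AND s) IMPLIES ((NOT s AND p) OR (r AND NOT r))  [Reichenbach: 1 − a + a·b] with a=0.3408, b=0.1642 → 0.7152

0.715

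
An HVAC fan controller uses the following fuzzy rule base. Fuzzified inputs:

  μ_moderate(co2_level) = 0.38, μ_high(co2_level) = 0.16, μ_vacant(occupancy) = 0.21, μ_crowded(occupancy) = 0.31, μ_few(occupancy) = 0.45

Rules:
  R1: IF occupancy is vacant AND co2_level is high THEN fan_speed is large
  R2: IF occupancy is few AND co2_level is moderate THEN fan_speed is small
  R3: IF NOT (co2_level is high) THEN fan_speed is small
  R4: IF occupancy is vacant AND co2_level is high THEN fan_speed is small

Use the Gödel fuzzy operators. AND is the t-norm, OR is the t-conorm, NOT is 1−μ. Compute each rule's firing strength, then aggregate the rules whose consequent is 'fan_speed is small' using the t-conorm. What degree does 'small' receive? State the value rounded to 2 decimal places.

0.84

R1: vacant=0.21, high=0.16; AND[min(a, b)] → w = 0.16
R2: few=0.45, moderate=0.38; AND[min(a, b)] → w = 0.38
R3: ¬high=1−0.16=0.84 → w = 0.84
R4: vacant=0.21, high=0.16; AND[min(a, b)] → w = 0.16
Rules with consequent 'small': {R2, R3, R4} → strengths 0.38, 0.84, 0.16
Aggregate via t-conorm [max(a, b)]: 0.84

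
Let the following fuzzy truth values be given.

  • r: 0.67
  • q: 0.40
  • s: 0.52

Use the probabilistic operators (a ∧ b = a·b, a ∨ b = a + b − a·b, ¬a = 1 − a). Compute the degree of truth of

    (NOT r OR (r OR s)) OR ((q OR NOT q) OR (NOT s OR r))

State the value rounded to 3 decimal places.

NOT r = 1 − 0.6700 = 0.3300
r OR s = a + b − a·b on (0.6700, 0.5200) = 0.8416
NOT r OR (r OR s) = a + b − a·b on (0.3300, 0.8416) = 0.8939
NOT q = 1 − 0.4000 = 0.6000
q OR NOT q = a + b − a·b on (0.4000, 0.6000) = 0.7600
NOT s = 1 − 0.5200 = 0.4800
NOT s OR r = a + b − a·b on (0.4800, 0.6700) = 0.8284
(q OR NOT q) OR (NOT s OR r) = a + b − a·b on (0.7600, 0.8284) = 0.9588
(NOT r OR (r OR s)) OR ((q OR NOT q) OR (NOT s OR r)) = a + b − a·b on (0.8939, 0.9588) = 0.9956

0.996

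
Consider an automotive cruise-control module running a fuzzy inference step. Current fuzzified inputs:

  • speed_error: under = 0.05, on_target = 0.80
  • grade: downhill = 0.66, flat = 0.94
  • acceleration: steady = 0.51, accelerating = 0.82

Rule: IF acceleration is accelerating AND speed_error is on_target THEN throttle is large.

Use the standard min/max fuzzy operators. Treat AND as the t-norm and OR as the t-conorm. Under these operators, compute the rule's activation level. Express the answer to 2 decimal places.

0.80

firing strength: accelerating=0.82, on_target=0.80; AND[min(a, b)] → w = 0.80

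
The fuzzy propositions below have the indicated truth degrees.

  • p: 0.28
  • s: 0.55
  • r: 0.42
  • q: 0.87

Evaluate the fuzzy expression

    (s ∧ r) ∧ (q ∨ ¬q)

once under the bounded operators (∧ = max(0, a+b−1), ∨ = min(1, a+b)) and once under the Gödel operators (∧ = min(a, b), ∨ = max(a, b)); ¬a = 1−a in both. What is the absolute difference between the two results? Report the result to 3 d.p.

Under bounded:
  s ∧ r = max(0, a+b−1) on (0.55, 0.42) = 0.00
  ¬q = 1 − 0.87 = 0.13
  q ∨ ¬q = min(1, a+b) on (0.87, 0.13) = 1.00
  (s ∧ r) ∧ (q ∨ ¬q) = max(0, a+b−1) on (0.00, 1.00) = 0.00
  → value = 0.0000
Under Gödel:
  s ∧ r = min(a, b) on (0.55, 0.42) = 0.42
  ¬q = 1 − 0.87 = 0.13
  q ∨ ¬q = max(a, b) on (0.87, 0.13) = 0.87
  (s ∧ r) ∧ (q ∨ ¬q) = min(a, b) on (0.42, 0.87) = 0.42
  → value = 0.4200
|0.0000 − 0.4200| = 0.420

0.420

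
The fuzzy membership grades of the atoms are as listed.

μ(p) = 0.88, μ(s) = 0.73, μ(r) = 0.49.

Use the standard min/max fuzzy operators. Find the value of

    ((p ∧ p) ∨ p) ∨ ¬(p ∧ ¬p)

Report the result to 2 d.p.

0.88

p ∧ p = min(a, b) on (0.88, 0.88) = 0.88
(p ∧ p) ∨ p = max(a, b) on (0.88, 0.88) = 0.88
¬p = 1 − 0.88 = 0.12
p ∧ ¬p = min(a, b) on (0.88, 0.12) = 0.12
¬(p ∧ ¬p) = 1 − 0.12 = 0.88
((p ∧ p) ∨ p) ∨ ¬(p ∧ ¬p) = max(a, b) on (0.88, 0.88) = 0.88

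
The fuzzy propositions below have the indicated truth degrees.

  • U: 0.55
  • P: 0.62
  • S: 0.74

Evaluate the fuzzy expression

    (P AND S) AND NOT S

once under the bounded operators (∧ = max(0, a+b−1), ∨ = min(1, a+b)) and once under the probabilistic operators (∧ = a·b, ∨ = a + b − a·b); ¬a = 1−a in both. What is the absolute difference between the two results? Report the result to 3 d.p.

0.119

Under bounded:
  P AND S = max(0, a+b−1) on (0.62, 0.74) = 0.36
  NOT S = 1 − 0.74 = 0.26
  (P AND S) AND NOT S = max(0, a+b−1) on (0.36, 0.26) = 0.00
  → value = 0.0000
Under probabilistic:
  P AND S = a·b on (0.6200, 0.7400) = 0.4588
  NOT S = 1 − 0.7400 = 0.2600
  (P AND S) AND NOT S = a·b on (0.4588, 0.2600) = 0.1193
  → value = 0.1193
|0.0000 − 0.1193| = 0.119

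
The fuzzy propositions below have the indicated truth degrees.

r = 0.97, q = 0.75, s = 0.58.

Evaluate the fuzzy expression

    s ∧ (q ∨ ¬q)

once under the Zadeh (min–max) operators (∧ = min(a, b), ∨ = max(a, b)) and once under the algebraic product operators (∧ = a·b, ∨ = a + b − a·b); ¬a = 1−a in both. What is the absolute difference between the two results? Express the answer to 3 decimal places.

0.109

Under Zadeh (min–max):
  ¬q = 1 − 0.75 = 0.25
  q ∨ ¬q = max(a, b) on (0.75, 0.25) = 0.75
  s ∧ (q ∨ ¬q) = min(a, b) on (0.58, 0.75) = 0.58
  → value = 0.5800
Under algebraic product:
  ¬q = 1 − 0.7500 = 0.2500
  q ∨ ¬q = a + b − a·b on (0.7500, 0.2500) = 0.8125
  s ∧ (q ∨ ¬q) = a·b on (0.5800, 0.8125) = 0.4712
  → value = 0.4712
|0.5800 − 0.4712| = 0.109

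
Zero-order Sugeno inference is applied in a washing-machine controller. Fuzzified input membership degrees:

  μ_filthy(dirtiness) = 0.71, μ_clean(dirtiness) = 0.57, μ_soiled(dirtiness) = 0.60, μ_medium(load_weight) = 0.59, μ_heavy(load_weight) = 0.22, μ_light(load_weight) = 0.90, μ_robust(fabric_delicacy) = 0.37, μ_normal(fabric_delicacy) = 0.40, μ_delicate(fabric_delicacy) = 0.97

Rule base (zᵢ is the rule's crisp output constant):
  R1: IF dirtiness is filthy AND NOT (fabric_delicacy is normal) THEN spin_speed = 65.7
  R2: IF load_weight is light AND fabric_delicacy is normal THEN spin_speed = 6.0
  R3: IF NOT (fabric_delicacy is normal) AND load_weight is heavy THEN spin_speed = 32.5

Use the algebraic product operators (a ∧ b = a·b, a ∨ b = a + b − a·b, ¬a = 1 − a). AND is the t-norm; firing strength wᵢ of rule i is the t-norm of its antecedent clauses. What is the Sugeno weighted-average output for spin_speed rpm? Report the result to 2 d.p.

37.51

R1 (z=65.7): filthy=0.71, ¬normal=1−0.40=0.60; AND[a·b] → w = 0.4260
R2 (z=6.0): light=0.90, normal=0.40; AND[a·b] → w = 0.3600
R3 (z=32.5): ¬normal=1−0.40=0.60, heavy=0.22; AND[a·b] → w = 0.1320
Weighted average = (0.4260·65.7 + 0.3600·6.0 + 0.1320·32.5) / (0.4260 + 0.3600 + 0.1320)
  = 34.4382 / 0.9180 = 37.51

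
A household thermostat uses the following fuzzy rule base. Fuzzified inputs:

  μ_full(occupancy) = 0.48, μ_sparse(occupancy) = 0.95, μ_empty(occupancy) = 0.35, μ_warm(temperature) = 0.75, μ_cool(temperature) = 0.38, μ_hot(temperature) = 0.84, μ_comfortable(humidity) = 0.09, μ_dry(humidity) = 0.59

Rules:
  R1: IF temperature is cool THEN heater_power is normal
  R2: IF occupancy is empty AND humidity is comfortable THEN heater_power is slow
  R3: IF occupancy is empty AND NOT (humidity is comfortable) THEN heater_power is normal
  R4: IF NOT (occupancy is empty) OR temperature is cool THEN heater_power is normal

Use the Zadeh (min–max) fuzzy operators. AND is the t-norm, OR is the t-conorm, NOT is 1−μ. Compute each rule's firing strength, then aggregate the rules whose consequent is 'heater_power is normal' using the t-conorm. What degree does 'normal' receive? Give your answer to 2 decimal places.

R1: cool=0.38 → w = 0.38
R2: empty=0.35, comfortable=0.09; AND[min(a, b)] → w = 0.09
R3: empty=0.35, ¬comfortable=1−0.09=0.91; AND[min(a, b)] → w = 0.35
R4: ¬empty=1−0.35=0.65, cool=0.38; OR[max(a, b)] → w = 0.65
Rules with consequent 'normal': {R1, R3, R4} → strengths 0.38, 0.35, 0.65
Aggregate via t-conorm [max(a, b)]: 0.65

0.65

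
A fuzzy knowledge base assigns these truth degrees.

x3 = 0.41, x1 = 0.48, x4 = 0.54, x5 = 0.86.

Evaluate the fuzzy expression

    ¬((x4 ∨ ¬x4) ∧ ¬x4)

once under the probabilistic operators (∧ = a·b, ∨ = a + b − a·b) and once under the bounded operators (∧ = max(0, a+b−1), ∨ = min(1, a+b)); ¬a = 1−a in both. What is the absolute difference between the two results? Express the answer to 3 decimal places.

0.114

Under probabilistic:
  ¬x4 = 1 − 0.5400 = 0.4600
  x4 ∨ ¬x4 = a + b − a·b on (0.5400, 0.4600) = 0.7516
  ¬x4 = 1 − 0.5400 = 0.4600
  (x4 ∨ ¬x4) ∧ ¬x4 = a·b on (0.7516, 0.4600) = 0.3457
  ¬((x4 ∨ ¬x4) ∧ ¬x4) = 1 − 0.3457 = 0.6543
  → value = 0.6543
Under bounded:
  ¬x4 = 1 − 0.54 = 0.46
  x4 ∨ ¬x4 = min(1, a+b) on (0.54, 0.46) = 1.00
  ¬x4 = 1 − 0.54 = 0.46
  (x4 ∨ ¬x4) ∧ ¬x4 = max(0, a+b−1) on (1.00, 0.46) = 0.46
  ¬((x4 ∨ ¬x4) ∧ ¬x4) = 1 − 0.46 = 0.54
  → value = 0.5400
|0.6543 − 0.5400| = 0.114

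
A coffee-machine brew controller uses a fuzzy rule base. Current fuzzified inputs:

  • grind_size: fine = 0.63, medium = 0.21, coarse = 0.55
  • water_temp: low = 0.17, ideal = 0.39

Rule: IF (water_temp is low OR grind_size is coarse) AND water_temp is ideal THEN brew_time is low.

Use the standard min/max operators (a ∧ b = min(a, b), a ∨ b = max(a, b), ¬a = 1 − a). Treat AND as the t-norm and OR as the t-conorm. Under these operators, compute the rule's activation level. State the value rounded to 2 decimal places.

0.39

firing strength: (low=0.17 OR coarse=0.55) = 0.55; AND[min(a, b)] with ideal=0.39 → w = 0.39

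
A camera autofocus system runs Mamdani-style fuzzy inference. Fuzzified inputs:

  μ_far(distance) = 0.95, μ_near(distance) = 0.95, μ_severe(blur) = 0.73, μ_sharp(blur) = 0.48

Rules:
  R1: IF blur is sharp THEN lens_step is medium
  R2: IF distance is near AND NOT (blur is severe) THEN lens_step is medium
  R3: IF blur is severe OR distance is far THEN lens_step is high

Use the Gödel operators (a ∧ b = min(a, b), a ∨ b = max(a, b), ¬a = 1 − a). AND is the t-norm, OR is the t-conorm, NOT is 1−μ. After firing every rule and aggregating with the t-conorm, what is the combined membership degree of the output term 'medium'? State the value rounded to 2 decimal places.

0.48

R1: sharp=0.48 → w = 0.48
R2: near=0.95, ¬severe=1−0.73=0.27; AND[min(a, b)] → w = 0.27
R3: severe=0.73, far=0.95; OR[max(a, b)] → w = 0.95
Rules with consequent 'medium': {R1, R2} → strengths 0.48, 0.27
Aggregate via t-conorm [max(a, b)]: 0.48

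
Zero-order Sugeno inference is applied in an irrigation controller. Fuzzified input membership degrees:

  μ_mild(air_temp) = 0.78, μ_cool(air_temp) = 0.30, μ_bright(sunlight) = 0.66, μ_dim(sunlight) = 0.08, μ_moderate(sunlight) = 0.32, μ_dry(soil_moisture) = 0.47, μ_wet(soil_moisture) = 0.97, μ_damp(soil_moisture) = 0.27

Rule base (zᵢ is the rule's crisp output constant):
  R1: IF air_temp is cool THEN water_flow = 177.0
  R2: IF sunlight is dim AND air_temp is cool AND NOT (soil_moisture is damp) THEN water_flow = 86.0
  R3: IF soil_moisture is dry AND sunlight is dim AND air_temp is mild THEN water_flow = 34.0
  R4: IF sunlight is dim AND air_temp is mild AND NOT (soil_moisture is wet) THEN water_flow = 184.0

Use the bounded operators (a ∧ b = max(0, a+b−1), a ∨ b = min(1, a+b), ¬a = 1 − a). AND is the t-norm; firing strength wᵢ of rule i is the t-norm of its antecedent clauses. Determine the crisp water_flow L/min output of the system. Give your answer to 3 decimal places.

177.000

R1 (z=177.0): cool=0.30 → w = 0.30
R2 (z=86.0): dim=0.08, cool=0.30, ¬damp=1−0.27=0.73; AND[max(0, a+b−1)] → w = 0.00
R3 (z=34.0): dry=0.47, dim=0.08, mild=0.78; AND[max(0, a+b−1)] → w = 0.00
R4 (z=184.0): dim=0.08, mild=0.78, ¬wet=1−0.97=0.03; AND[max(0, a+b−1)] → w = 0.00
Weighted average = (0.30·177.0 + 0.00·86.0 + 0.00·34.0 + 0.00·184.0) / (0.30 + 0.00 + 0.00 + 0.00)
  = 53.1000 / 0.3000 = 177.000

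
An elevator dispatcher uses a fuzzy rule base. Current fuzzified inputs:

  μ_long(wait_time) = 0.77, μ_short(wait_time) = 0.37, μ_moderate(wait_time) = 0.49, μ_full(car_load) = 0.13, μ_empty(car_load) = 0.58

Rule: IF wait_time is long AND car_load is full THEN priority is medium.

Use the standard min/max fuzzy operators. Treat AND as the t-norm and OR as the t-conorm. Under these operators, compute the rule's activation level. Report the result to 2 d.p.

0.13

firing strength: long=0.77, full=0.13; AND[min(a, b)] → w = 0.13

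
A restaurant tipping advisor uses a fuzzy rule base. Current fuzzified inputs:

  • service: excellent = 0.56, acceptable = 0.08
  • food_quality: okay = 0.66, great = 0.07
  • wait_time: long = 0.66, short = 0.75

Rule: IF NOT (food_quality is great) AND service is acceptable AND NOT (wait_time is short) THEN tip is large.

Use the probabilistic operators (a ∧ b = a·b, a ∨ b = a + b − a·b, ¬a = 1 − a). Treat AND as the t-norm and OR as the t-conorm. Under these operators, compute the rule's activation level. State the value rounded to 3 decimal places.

firing strength: ¬great=1−0.07=0.93, acceptable=0.08, ¬short=1−0.75=0.25; AND[a·b] → w = 0.0186

0.019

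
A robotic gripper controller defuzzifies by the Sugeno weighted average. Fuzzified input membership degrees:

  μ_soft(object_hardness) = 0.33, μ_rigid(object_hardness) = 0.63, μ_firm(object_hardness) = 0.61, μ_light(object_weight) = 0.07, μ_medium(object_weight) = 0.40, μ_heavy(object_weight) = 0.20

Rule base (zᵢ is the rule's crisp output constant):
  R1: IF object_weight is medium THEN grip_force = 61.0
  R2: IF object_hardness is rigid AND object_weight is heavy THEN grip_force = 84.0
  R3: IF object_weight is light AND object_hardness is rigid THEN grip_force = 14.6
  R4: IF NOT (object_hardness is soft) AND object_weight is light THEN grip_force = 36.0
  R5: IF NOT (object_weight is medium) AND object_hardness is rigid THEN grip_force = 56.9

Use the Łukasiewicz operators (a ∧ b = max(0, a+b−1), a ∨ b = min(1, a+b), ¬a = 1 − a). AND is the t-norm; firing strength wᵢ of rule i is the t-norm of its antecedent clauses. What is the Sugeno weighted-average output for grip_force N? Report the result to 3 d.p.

R1 (z=61.0): medium=0.40 → w = 0.40
R2 (z=84.0): rigid=0.63, heavy=0.20; AND[max(0, a+b−1)] → w = 0.00
R3 (z=14.6): light=0.07, rigid=0.63; AND[max(0, a+b−1)] → w = 0.00
R4 (z=36.0): ¬soft=1−0.33=0.67, light=0.07; AND[max(0, a+b−1)] → w = 0.00
R5 (z=56.9): ¬medium=1−0.40=0.60, rigid=0.63; AND[max(0, a+b−1)] → w = 0.23
Weighted average = (0.40·61.0 + 0.00·84.0 + 0.00·14.6 + 0.00·36.0 + 0.23·56.9) / (0.40 + 0.00 + 0.00 + 0.00 + 0.23)
  = 37.4870 / 0.6300 = 59.503

59.503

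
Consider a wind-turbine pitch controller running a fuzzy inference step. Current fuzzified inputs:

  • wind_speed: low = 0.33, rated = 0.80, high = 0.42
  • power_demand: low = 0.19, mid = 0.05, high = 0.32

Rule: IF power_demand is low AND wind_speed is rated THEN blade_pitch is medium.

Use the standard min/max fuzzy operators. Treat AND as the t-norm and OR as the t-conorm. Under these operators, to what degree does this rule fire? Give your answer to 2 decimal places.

firing strength: low=0.19, rated=0.80; AND[min(a, b)] → w = 0.19

0.19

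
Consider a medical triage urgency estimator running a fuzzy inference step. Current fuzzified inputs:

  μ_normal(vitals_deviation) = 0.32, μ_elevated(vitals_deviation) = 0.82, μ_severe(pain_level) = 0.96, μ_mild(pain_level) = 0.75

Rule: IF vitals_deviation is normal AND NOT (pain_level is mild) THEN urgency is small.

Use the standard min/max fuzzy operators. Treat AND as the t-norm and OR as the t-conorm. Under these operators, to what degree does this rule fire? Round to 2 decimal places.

0.25

firing strength: normal=0.32, ¬mild=1−0.75=0.25; AND[min(a, b)] → w = 0.25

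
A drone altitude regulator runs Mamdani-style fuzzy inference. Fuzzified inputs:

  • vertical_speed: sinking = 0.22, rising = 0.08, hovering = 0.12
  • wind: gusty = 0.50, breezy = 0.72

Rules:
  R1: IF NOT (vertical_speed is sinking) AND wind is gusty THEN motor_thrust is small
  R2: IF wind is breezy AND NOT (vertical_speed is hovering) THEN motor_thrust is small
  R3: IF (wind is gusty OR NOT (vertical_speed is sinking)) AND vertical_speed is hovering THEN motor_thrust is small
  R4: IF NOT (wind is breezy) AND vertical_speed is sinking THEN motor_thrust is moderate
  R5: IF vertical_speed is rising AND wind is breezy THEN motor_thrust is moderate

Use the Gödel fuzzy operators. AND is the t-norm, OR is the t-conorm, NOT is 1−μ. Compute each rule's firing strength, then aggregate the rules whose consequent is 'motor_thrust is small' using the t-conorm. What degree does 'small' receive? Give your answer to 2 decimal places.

0.72

R1: ¬sinking=1−0.22=0.78, gusty=0.50; AND[min(a, b)] → w = 0.50
R2: breezy=0.72, ¬hovering=1−0.12=0.88; AND[min(a, b)] → w = 0.72
R3: (gusty=0.50 OR ¬sinking=1−0.22=0.78) = 0.78; AND[min(a, b)] with hovering=0.12 → w = 0.12
R4: ¬breezy=1−0.72=0.28, sinking=0.22; AND[min(a, b)] → w = 0.22
R5: rising=0.08, breezy=0.72; AND[min(a, b)] → w = 0.08
Rules with consequent 'small': {R1, R2, R3} → strengths 0.50, 0.72, 0.12
Aggregate via t-conorm [max(a, b)]: 0.72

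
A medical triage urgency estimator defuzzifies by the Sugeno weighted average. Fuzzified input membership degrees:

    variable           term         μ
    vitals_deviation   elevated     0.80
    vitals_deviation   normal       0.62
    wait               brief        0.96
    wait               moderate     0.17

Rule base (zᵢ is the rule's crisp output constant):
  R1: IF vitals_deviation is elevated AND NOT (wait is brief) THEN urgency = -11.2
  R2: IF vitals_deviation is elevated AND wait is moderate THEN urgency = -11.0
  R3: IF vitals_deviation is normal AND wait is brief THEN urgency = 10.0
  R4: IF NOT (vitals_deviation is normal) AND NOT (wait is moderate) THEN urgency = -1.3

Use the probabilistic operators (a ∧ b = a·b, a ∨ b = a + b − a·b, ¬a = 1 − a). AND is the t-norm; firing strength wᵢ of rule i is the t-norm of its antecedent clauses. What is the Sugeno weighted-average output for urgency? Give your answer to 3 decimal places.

3.419

R1 (z=-11.2): elevated=0.80, ¬brief=1−0.96=0.04; AND[a·b] → w = 0.0320
R2 (z=-11.0): elevated=0.80, moderate=0.17; AND[a·b] → w = 0.1360
R3 (z=10.0): normal=0.62, brief=0.96; AND[a·b] → w = 0.5952
R4 (z=-1.3): ¬normal=1−0.62=0.38, ¬moderate=1−0.17=0.83; AND[a·b] → w = 0.3154
Weighted average = (0.0320·-11.2 + 0.1360·-11.0 + 0.5952·10.0 + 0.3154·-1.3) / (0.0320 + 0.1360 + 0.5952 + 0.3154)
  = 3.6876 / 1.0786 = 3.419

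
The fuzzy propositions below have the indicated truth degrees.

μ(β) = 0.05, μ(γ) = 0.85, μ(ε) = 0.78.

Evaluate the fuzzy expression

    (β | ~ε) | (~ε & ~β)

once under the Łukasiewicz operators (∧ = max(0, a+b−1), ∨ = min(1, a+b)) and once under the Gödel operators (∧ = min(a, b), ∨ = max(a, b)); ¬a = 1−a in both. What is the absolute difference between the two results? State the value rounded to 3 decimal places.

0.220

Under Łukasiewicz:
  ~ε = 1 − 0.78 = 0.22
  β | ~ε = min(1, a+b) on (0.05, 0.22) = 0.27
  ~ε = 1 − 0.78 = 0.22
  ~β = 1 − 0.05 = 0.95
  ~ε & ~β = max(0, a+b−1) on (0.22, 0.95) = 0.17
  (β | ~ε) | (~ε & ~β) = min(1, a+b) on (0.27, 0.17) = 0.44
  → value = 0.4400
Under Gödel:
  ~ε = 1 − 0.78 = 0.22
  β | ~ε = max(a, b) on (0.05, 0.22) = 0.22
  ~ε = 1 − 0.78 = 0.22
  ~β = 1 − 0.05 = 0.95
  ~ε & ~β = min(a, b) on (0.22, 0.95) = 0.22
  (β | ~ε) | (~ε & ~β) = max(a, b) on (0.22, 0.22) = 0.22
  → value = 0.2200
|0.4400 − 0.2200| = 0.220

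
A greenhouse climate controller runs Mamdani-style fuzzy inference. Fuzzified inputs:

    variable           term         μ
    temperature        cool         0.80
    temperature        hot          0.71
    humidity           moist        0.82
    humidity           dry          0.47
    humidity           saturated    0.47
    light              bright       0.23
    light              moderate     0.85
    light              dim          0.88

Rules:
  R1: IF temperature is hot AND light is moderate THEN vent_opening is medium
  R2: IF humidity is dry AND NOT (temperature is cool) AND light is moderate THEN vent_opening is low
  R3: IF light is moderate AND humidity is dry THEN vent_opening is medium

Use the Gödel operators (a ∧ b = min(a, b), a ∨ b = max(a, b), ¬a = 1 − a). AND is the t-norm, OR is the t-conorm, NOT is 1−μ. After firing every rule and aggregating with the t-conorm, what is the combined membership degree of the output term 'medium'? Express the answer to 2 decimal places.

R1: hot=0.71, moderate=0.85; AND[min(a, b)] → w = 0.71
R2: dry=0.47, ¬cool=1−0.80=0.20, moderate=0.85; AND[min(a, b)] → w = 0.20
R3: moderate=0.85, dry=0.47; AND[min(a, b)] → w = 0.47
Rules with consequent 'medium': {R1, R3} → strengths 0.71, 0.47
Aggregate via t-conorm [max(a, b)]: 0.71

0.71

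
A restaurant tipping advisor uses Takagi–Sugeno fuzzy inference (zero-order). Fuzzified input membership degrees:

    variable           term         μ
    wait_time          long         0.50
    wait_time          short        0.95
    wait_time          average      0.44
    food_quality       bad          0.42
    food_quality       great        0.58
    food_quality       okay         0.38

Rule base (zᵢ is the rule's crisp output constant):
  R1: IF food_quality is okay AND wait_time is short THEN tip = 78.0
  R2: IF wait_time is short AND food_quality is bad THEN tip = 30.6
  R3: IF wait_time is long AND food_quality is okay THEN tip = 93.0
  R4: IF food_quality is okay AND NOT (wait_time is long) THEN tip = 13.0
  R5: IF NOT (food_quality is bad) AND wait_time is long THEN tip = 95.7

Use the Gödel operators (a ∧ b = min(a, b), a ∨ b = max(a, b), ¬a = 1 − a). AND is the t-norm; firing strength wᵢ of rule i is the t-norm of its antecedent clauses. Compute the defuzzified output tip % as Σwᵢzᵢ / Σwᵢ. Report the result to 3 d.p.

63.409

R1 (z=78.0): okay=0.38, short=0.95; AND[min(a, b)] → w = 0.38
R2 (z=30.6): short=0.95, bad=0.42; AND[min(a, b)] → w = 0.42
R3 (z=93.0): long=0.50, okay=0.38; AND[min(a, b)] → w = 0.38
R4 (z=13.0): okay=0.38, ¬long=1−0.50=0.50; AND[min(a, b)] → w = 0.38
R5 (z=95.7): ¬bad=1−0.42=0.58, long=0.50; AND[min(a, b)] → w = 0.50
Weighted average = (0.38·78.0 + 0.42·30.6 + 0.38·93.0 + 0.38·13.0 + 0.50·95.7) / (0.38 + 0.42 + 0.38 + 0.38 + 0.50)
  = 130.6220 / 2.0600 = 63.409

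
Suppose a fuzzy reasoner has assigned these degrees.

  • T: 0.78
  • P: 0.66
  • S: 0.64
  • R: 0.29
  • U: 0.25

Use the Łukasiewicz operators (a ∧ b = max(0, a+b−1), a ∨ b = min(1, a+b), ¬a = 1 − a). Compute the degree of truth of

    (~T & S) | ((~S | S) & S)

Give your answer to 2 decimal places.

0.64

~T = 1 − 0.78 = 0.22
~T & S = max(0, a+b−1) on (0.22, 0.64) = 0.00
~S = 1 − 0.64 = 0.36
~S | S = min(1, a+b) on (0.36, 0.64) = 1.00
(~S | S) & S = max(0, a+b−1) on (1.00, 0.64) = 0.64
(~T & S) | ((~S | S) & S) = min(1, a+b) on (0.00, 0.64) = 0.64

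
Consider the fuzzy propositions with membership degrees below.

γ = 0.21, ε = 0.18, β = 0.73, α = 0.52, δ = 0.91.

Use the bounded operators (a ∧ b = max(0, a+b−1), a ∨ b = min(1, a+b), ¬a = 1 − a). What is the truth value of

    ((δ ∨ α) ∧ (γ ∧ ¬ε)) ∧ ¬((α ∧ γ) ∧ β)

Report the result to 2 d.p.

δ ∨ α = min(1, a+b) on (0.91, 0.52) = 1.00
¬ε = 1 − 0.18 = 0.82
γ ∧ ¬ε = max(0, a+b−1) on (0.21, 0.82) = 0.03
(δ ∨ α) ∧ (γ ∧ ¬ε) = max(0, a+b−1) on (1.00, 0.03) = 0.03
α ∧ γ = max(0, a+b−1) on (0.52, 0.21) = 0.00
(α ∧ γ) ∧ β = max(0, a+b−1) on (0.00, 0.73) = 0.00
¬((α ∧ γ) ∧ β) = 1 − 0.00 = 1.00
((δ ∨ α) ∧ (γ ∧ ¬ε)) ∧ ¬((α ∧ γ) ∧ β) = max(0, a+b−1) on (0.03, 1.00) = 0.03

0.03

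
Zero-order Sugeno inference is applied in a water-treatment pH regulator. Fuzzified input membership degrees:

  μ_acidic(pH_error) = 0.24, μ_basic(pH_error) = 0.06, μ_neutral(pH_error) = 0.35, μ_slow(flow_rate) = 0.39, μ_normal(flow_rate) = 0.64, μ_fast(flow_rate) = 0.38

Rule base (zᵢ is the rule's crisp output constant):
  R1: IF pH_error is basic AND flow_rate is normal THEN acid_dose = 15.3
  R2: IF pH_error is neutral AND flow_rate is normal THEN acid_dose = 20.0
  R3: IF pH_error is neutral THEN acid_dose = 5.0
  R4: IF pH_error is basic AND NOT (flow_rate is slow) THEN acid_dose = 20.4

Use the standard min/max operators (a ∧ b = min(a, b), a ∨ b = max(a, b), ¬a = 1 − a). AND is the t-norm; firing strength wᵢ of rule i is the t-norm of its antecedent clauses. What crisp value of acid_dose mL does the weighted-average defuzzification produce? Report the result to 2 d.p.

R1 (z=15.3): basic=0.06, normal=0.64; AND[min(a, b)] → w = 0.06
R2 (z=20.0): neutral=0.35, normal=0.64; AND[min(a, b)] → w = 0.35
R3 (z=5.0): neutral=0.35 → w = 0.35
R4 (z=20.4): basic=0.06, ¬slow=1−0.39=0.61; AND[min(a, b)] → w = 0.06
Weighted average = (0.06·15.3 + 0.35·20.0 + 0.35·5.0 + 0.06·20.4) / (0.06 + 0.35 + 0.35 + 0.06)
  = 10.8920 / 0.8200 = 13.28

13.28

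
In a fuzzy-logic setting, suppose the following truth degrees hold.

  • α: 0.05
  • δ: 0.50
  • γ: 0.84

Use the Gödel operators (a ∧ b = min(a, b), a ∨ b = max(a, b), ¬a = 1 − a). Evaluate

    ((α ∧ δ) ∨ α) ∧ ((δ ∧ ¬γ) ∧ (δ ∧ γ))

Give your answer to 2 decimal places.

α ∧ δ = min(a, b) on (0.05, 0.50) = 0.05
(α ∧ δ) ∨ α = max(a, b) on (0.05, 0.05) = 0.05
¬γ = 1 − 0.84 = 0.16
δ ∧ ¬γ = min(a, b) on (0.50, 0.16) = 0.16
δ ∧ γ = min(a, b) on (0.50, 0.84) = 0.50
(δ ∧ ¬γ) ∧ (δ ∧ γ) = min(a, b) on (0.16, 0.50) = 0.16
((α ∧ δ) ∨ α) ∧ ((δ ∧ ¬γ) ∧ (δ ∧ γ)) = min(a, b) on (0.05, 0.16) = 0.05

0.05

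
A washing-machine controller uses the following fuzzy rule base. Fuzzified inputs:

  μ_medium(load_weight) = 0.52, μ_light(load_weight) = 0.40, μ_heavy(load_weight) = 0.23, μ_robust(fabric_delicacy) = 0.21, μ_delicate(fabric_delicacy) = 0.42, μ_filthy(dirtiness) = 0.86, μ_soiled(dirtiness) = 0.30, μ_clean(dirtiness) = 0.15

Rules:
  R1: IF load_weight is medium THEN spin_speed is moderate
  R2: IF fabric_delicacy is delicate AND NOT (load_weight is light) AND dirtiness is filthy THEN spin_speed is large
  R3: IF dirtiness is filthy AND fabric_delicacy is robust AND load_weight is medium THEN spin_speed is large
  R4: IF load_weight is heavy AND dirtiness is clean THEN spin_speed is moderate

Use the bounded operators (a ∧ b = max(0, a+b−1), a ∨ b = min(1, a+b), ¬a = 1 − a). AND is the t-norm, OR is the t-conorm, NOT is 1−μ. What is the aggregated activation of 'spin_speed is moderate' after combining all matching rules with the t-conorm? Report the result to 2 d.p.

0.52

R1: medium=0.52 → w = 0.52
R2: delicate=0.42, ¬light=1−0.40=0.60, filthy=0.86; AND[max(0, a+b−1)] → w = 0.00
R3: filthy=0.86, robust=0.21, medium=0.52; AND[max(0, a+b−1)] → w = 0.00
R4: heavy=0.23, clean=0.15; AND[max(0, a+b−1)] → w = 0.00
Rules with consequent 'moderate': {R1, R4} → strengths 0.52, 0.00
Aggregate via t-conorm [min(1, a+b)]: 0.52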